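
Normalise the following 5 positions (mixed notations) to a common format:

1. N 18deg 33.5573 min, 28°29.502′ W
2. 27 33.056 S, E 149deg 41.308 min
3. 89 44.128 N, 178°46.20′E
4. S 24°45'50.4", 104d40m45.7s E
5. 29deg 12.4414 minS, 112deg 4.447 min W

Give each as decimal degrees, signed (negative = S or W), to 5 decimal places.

1. 18.55929, -28.49170
2. -27.55093, 149.68847
3. 89.73547, 178.77000
4. -24.76400, 104.67936
5. -29.20736, -112.07412

Point 1:
  φ: 18 + 33.5573/60 = 18.559288
  N → positive
  Longitude: 28 + 29.502/60 = 28.491700
  W ⇒ negate
Point 2:
  Latitude: 33.056′ = 0.550933°; total 27.550933
  S ⇒ negate
  λ: 41.308′ = 0.688467°; total 149.688467
  E ⇒ keep positive
Point 3:
  φ: 44.128′ = 0.735467°; total 89.735467
  N → positive
  Longitude: 178 + 46.2/60 = 178.770000
  E → positive
Point 4:
  Lat: 24 + 45/60 + 50.4/3600 = 24.764000
  S ⇒ negate
  Longitude: 104° + 40/60 + 45.7/3600 = 104 + 0.666667 + 0.012694 = 104.679361
  E ⇒ keep positive
Point 5:
  Latitude: 29 + 12.4414/60 = 29.207357
  S → negative
  Lon: 112 + 4.447/60 = 112.074117
  W → negative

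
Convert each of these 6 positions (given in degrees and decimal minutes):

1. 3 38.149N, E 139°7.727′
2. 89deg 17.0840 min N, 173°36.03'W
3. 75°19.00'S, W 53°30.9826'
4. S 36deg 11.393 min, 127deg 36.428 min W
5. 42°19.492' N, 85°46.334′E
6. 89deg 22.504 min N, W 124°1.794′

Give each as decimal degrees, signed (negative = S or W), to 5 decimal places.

1. 3.63582, 139.12878
2. 89.28473, -173.60050
3. -75.31667, -53.51638
4. -36.18988, -127.60713
5. 42.32487, 85.77223
6. 89.37507, -124.02990

Point 1:
  Latitude: 38.149′ = 0.635817°; total 3.635817
  N ⇒ keep positive
  Lon: 7.727′ = 0.128783°; total 139.128783
  E → positive
Point 2:
  Lat: 89 + 17.084/60 = 89.284733
  N ⇒ keep positive
  Longitude: 173 + 36.03/60 = 173.600500
  W ⇒ negate
Point 3:
  Latitude: 19′ = 0.316667°; total 75.316667
  S → negative
  λ: 53 + 30.9826/60 = 53.516377
  W → negative
Point 4:
  Lat: 36 + 11.393/60 = 36.189883
  S → negative
  λ: 127 + 36.428/60 = 127.607133
  W ⇒ negate
Point 5:
  φ: 19.492′ = 0.324867°; total 42.324867
  N ⇒ keep positive
  Lon: 85 + 46.334/60 = 85.772233
  E ⇒ keep positive
Point 6:
  Latitude: 89 + 22.504/60 = 89.375067
  N ⇒ keep positive
  Longitude: 1.794′ = 0.029900°; total 124.029900
  W ⇒ negate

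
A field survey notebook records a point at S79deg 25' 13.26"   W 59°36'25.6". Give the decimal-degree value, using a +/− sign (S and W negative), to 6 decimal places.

Lat: 79° + 25/60 + 13.26/3600 = 79 + 0.416667 + 0.003683 = 79.4203500
S ⇒ negate
Longitude: 59 + 36/60 + 25.6/3600 = 59.6071111
W ⇒ negate

-79.420350, -59.607111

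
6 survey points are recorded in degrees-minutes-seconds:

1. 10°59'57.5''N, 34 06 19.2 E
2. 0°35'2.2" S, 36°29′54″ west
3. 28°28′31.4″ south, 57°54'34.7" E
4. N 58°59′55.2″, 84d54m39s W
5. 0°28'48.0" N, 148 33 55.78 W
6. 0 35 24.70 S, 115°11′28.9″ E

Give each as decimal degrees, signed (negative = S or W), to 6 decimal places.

1. 10.999306, 34.105333
2. -0.583944, -36.498333
3. -28.475389, 57.909639
4. 58.998667, -84.910833
5. 0.480000, -148.565494
6. -0.590194, 115.191361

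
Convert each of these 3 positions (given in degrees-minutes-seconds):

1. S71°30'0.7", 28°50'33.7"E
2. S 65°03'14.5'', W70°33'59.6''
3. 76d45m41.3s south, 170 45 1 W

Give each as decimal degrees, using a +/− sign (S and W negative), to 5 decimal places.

Point 1:
  φ: 30′ + 0.7″ = 30.01167′; 71 + 30.01167/60 = 71.500194
  S → negative
  λ: 28 + 50/60 + 33.7/3600 = 28.842694
  E ⇒ keep positive
Point 2:
  φ: 65 + 3/60 + 14.5/3600 = 65.054028
  S ⇒ negate
  λ: 70 + 33/60 + 59.6/3600 = 70.566556
  W ⇒ negate
Point 3:
  Lat: 45′ + 41.3″ = 45.68833′; 76 + 45.68833/60 = 76.761472
  S ⇒ negate
  Lon: 170° + 45/60 + 1/3600 = 170 + 0.750000 + 0.000278 = 170.750278
  W → negative

1. -71.50019, 28.84269
2. -65.05403, -70.56656
3. -76.76147, -170.75028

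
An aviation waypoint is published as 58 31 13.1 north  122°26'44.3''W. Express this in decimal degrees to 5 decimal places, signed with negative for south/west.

58.52031, -122.44564

Lat: 58 + 31/60 + 13.1/3600 = 58.520306
N ⇒ keep positive
Longitude: 26′ + 44.3″ = 26.73833′; 122 + 26.73833/60 = 122.445639
hemisphere W, so the sign is −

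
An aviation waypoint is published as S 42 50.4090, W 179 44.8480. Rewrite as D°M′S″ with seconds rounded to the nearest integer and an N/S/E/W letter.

Lat: fractional minutes 0.40900 × 60 = 24.54″
Lon: 44.84800′ → 44′ and 0.84800 × 60 = 50.88″

42°50′25″ S, 179°44′51″ W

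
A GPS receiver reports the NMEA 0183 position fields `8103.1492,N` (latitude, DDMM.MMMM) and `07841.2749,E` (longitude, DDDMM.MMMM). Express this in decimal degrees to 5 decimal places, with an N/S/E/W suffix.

81.05249° N, 78.68792° E

φ: degrees = first 2 digits = 81, minutes = 3.1492; 81 + 3.1492/60 = 81.052487
Lon: degrees = first 3 digits = 78, minutes = 41.2749; 78 + 41.2749/60 = 78.687915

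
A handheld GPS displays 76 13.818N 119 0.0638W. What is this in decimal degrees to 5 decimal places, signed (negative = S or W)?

Lat: 76 + 13.818/60 = 76.230300
N ⇒ keep positive
Lon: 119 + 0.0638/60 = 119.001063
hemisphere W, so the sign is −

76.23030, -119.00106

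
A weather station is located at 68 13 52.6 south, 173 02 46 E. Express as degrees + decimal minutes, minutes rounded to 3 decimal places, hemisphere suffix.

Lat: seconds/60 = 0.87667; minutes = 13 + 0.87667 = 13.87667
λ: 2 + 46/60 = 2.76667′

68° 13.877′ S, 173° 2.767′ E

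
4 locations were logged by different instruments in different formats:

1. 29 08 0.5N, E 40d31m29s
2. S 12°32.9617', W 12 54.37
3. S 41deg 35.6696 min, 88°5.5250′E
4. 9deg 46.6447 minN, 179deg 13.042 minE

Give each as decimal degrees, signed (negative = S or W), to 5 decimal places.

1. 29.13347, 40.52472
2. -12.54936, -12.90617
3. -41.59449, 88.09208
4. 9.77741, 179.21737

Point 1:
  Lat: 8′ + 0.5″ = 8.00833′; 29 + 8.00833/60 = 29.133472
  N → positive
  Lon: 40 + 31/60 + 29/3600 = 40.524722
  E ⇒ keep positive
Point 2:
  Latitude: 32.9617′ = 0.549362°; total 12.549362
  hemisphere S, so the sign is −
  Lon: 54.37′ = 0.906167°; total 12.906167
  hemisphere W, so the sign is −
Point 3:
  Lat: 35.6696′ = 0.594493°; total 41.594493
  S ⇒ negate
  Longitude: 88 + 5.525/60 = 88.092083
  E → positive
Point 4:
  φ: 46.6447′ = 0.777412°; total 9.777412
  N ⇒ keep positive
  Lon: 179 + 13.042/60 = 179.217367
  E ⇒ keep positive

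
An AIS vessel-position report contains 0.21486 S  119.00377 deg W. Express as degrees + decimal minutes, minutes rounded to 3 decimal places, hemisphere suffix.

0° 12.892′ S, 119° 0.226′ W

φ: fractional part 0.214860 → 12.89160 minutes
λ: fractional part 0.003770 → 0.22620 minutes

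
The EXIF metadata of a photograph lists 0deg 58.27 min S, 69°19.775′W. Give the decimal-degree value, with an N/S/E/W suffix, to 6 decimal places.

0.971167° S, 69.329583° W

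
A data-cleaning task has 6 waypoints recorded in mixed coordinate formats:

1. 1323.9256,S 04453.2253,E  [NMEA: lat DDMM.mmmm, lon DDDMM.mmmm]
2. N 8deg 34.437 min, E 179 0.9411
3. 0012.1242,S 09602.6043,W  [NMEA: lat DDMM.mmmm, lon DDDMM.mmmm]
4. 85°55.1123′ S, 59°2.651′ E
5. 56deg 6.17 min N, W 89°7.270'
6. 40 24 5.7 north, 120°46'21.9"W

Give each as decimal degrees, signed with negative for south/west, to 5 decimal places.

Point 1:
  Lat: degrees = first 2 digits = 13, minutes = 23.9256; 13 + 23.9256/60 = 13.398760
  hemisphere S, so the sign is −
  λ: split at 3 digits → 044° and 53.2253′; 44 + 53.2253/60 = 44.887088
  E → positive
Point 2:
  Latitude: 8 + 34.437/60 = 8.573950
  N → positive
  Longitude: 0.9411′ = 0.015685°; total 179.015685
  E ⇒ keep positive
Point 3:
  Latitude: degrees = first 2 digits = 0, minutes = 12.1242; 0 + 12.1242/60 = 0.202070
  S ⇒ negate
  λ: degrees = first 3 digits = 96, minutes = 2.6043; 96 + 2.6043/60 = 96.043405
  W → negative
Point 4:
  φ: 85 + 55.1123/60 = 85.918538
  S ⇒ negate
  Lon: 2.651′ = 0.044183°; total 59.044183
  E ⇒ keep positive
Point 5:
  Lat: 6.17′ = 0.102833°; total 56.102833
  N ⇒ keep positive
  Lon: 7.27′ = 0.121167°; total 89.121167
  W ⇒ negate
Point 6:
  Lat: 40 + 24/60 + 5.7/3600 = 40.401583
  N ⇒ keep positive
  Longitude: 120° + 46/60 + 21.9/3600 = 120 + 0.766667 + 0.006083 = 120.772750
  W ⇒ negate

1. -13.39876, 44.88709
2. 8.57395, 179.01569
3. -0.20207, -96.04341
4. -85.91854, 59.04418
5. 56.10283, -89.12117
6. 40.40158, -120.77275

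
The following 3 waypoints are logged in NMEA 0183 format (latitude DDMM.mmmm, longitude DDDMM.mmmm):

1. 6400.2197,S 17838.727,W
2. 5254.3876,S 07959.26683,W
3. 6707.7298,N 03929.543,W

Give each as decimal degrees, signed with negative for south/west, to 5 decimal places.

1. -64.00366, -178.64545
2. -52.90646, -79.98778
3. 67.12883, -39.49238

Point 1:
  φ: split at 2 digits → 64° and 0.2197′; 64 + 0.2197/60 = 64.003662
  hemisphere S, so the sign is −
  Longitude: degrees = first 3 digits = 178, minutes = 38.727; 178 + 38.727/60 = 178.645450
  hemisphere W, so the sign is −
Point 2:
  φ: degrees = first 2 digits = 52, minutes = 54.3876; 52 + 54.3876/60 = 52.906460
  S → negative
  Longitude: split at 3 digits → 079° and 59.26683′; 79 + 59.26683/60 = 79.987781
  hemisphere W, so the sign is −
Point 3:
  φ: degrees = first 2 digits = 67, minutes = 7.7298; 67 + 7.7298/60 = 67.128830
  N → positive
  Lon: degrees = first 3 digits = 39, minutes = 29.543; 39 + 29.543/60 = 39.492383
  W → negative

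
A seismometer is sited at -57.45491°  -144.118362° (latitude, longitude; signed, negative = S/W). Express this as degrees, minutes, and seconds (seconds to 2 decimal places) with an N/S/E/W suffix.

Latitude is negative → S; |value| = 57.454910
Lat: 0.454910 × 60 = 27.29460′ → 27′, remainder × 60 = 17.6760″
Longitude is negative → W; |value| = 144.118362
Longitude: 0.118362 × 60 = 7.10172′ → 7′, remainder × 60 = 6.1032″

57°27′17.68″ S, 144°07′6.10″ W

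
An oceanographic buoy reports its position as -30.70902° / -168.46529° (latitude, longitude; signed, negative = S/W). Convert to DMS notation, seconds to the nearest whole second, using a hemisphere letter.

30°42′32″ S, 168°27′55″ W

Latitude is negative → S; |value| = 30.709020
φ: whole degrees 30; 42.54120′ → 42′ and 32.47″
Longitude is negative → W; |value| = 168.465290
Longitude: 0.465290 × 60 = 27.91740′ → 27′, remainder × 60 = 55.04″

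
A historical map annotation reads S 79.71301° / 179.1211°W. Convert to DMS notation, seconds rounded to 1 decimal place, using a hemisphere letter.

79°42′46.8″ S, 179°07′16.0″ W

φ: 0.713010 × 60 = 42.78060′ → 42′, remainder × 60 = 46.836″
Longitude: 0.121100° → 7.26600′; 0.26600 × 60 = 15.960″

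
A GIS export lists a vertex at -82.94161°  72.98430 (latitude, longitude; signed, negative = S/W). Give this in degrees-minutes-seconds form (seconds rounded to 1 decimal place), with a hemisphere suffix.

82°56′29.8″ S, 72°59′3.5″ E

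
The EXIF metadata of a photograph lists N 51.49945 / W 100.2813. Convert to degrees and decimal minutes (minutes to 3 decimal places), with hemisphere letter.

51° 29.967′ N, 100° 16.878′ W

φ: fractional part 0.499450 → 29.96700 minutes
Lon: fractional part 0.281300 → 16.87800 minutes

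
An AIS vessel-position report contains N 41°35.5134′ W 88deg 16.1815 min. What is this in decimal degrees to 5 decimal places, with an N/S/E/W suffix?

41.59189° N, 88.26969° W

Latitude: 35.5134′ = 0.591890°; total 41.591890
Lon: 88 + 16.1815/60 = 88.269692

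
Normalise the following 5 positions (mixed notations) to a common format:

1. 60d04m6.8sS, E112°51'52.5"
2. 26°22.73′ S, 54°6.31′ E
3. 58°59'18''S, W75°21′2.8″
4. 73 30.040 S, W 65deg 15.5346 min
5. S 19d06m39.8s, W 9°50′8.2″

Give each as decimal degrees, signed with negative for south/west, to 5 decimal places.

Point 1:
  φ: 60 + 4/60 + 6.8/3600 = 60.068556
  S → negative
  Longitude: 112 + 51/60 + 52.5/3600 = 112.864583
  E → positive
Point 2:
  Latitude: 26 + 22.73/60 = 26.378833
  hemisphere S, so the sign is −
  λ: 54 + 6.31/60 = 54.105167
  E ⇒ keep positive
Point 3:
  Latitude: 59′ + 18″ = 59.30000′; 58 + 59.30000/60 = 58.988333
  S → negative
  Lon: 75 + 21/60 + 2.8/3600 = 75.350778
  hemisphere W, so the sign is −
Point 4:
  Latitude: 73 + 30.04/60 = 73.500667
  hemisphere S, so the sign is −
  Longitude: 65 + 15.5346/60 = 65.258910
  W ⇒ negate
Point 5:
  Lat: 6′ + 39.8″ = 6.66333′; 19 + 6.66333/60 = 19.111056
  hemisphere S, so the sign is −
  λ: 9° + 50/60 + 8.2/3600 = 9 + 0.833333 + 0.002278 = 9.835611
  W ⇒ negate

1. -60.06856, 112.86458
2. -26.37883, 54.10517
3. -58.98833, -75.35078
4. -73.50067, -65.25891
5. -19.11106, -9.83561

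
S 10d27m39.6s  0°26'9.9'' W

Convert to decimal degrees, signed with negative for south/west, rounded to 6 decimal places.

Lat: 10° + 27/60 + 39.6/3600 = 10 + 0.450000 + 0.011000 = 10.4610000
S ⇒ negate
Longitude: 0 + 26/60 + 9.9/3600 = 0.4360833
W ⇒ negate

-10.461000, -0.436083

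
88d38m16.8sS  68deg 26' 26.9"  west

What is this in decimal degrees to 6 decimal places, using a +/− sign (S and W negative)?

Latitude: 38′ + 16.8″ = 38.28000′; 88 + 38.28000/60 = 88.6380000
S ⇒ negate
λ: 68° + 26/60 + 26.9/3600 = 68 + 0.433333 + 0.007472 = 68.4408056
hemisphere W, so the sign is −

-88.638000, -68.440806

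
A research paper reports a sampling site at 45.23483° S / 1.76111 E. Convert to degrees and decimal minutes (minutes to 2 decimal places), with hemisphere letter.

45° 14.09′ S, 1° 45.67′ E

Lat: fractional part 0.234830 → 14.0898 minutes
λ: minutes = (1.761110 − 1) × 60 = 45.6666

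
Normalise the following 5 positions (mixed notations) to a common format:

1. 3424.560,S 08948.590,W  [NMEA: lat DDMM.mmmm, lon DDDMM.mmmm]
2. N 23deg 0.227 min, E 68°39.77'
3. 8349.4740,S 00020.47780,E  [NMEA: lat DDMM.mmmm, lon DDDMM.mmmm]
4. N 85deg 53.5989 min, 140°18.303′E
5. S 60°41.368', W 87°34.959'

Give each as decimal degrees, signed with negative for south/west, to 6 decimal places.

1. -34.409333, -89.809833
2. 23.003783, 68.662833
3. -83.824567, 0.341297
4. 85.893315, 140.305050
5. -60.689467, -87.582650

Point 1:
  φ: degrees = first 2 digits = 34, minutes = 24.56; 34 + 24.56/60 = 34.4093333
  S ⇒ negate
  Lon: degrees = first 3 digits = 89, minutes = 48.59; 89 + 48.59/60 = 89.8098333
  hemisphere W, so the sign is −
Point 2:
  Latitude: 0.227′ = 0.003783°; total 23.0037833
  N → positive
  λ: 68 + 39.77/60 = 68.6628333
  E ⇒ keep positive
Point 3:
  Lat: split at 2 digits → 83° and 49.474′; 83 + 49.474/60 = 83.8245667
  S ⇒ negate
  λ: degrees = first 3 digits = 0, minutes = 20.4778; 0 + 20.4778/60 = 0.3412967
  E ⇒ keep positive
Point 4:
  Lat: 53.5989′ = 0.893315°; total 85.8933150
  N → positive
  λ: 140 + 18.303/60 = 140.3050500
  E ⇒ keep positive
Point 5:
  Latitude: 41.368′ = 0.689467°; total 60.6894667
  hemisphere S, so the sign is −
  λ: 87 + 34.959/60 = 87.5826500
  hemisphere W, so the sign is −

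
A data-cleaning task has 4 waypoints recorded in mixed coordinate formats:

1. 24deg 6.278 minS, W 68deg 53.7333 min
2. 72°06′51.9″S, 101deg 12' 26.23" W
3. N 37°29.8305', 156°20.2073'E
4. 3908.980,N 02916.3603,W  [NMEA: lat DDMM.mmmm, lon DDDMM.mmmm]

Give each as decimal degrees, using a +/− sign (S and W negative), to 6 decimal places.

Point 1:
  Lat: 6.278′ = 0.104633°; total 24.1046333
  hemisphere S, so the sign is −
  Longitude: 68 + 53.7333/60 = 68.8955550
  W → negative
Point 2:
  Latitude: 72 + 6/60 + 51.9/3600 = 72.1144167
  hemisphere S, so the sign is −
  Longitude: 12′ + 26.23″ = 12.43717′; 101 + 12.43717/60 = 101.2072861
  hemisphere W, so the sign is −
Point 3:
  Latitude: 29.8305′ = 0.497175°; total 37.4971750
  N → positive
  Lon: 156 + 20.2073/60 = 156.3367883
  E ⇒ keep positive
Point 4:
  Lat: degrees = first 2 digits = 39, minutes = 8.98; 39 + 8.98/60 = 39.1496667
  N ⇒ keep positive
  Longitude: degrees = first 3 digits = 29, minutes = 16.3603; 29 + 16.3603/60 = 29.2726717
  W → negative

1. -24.104633, -68.895555
2. -72.114417, -101.207286
3. 37.497175, 156.336788
4. 39.149667, -29.272672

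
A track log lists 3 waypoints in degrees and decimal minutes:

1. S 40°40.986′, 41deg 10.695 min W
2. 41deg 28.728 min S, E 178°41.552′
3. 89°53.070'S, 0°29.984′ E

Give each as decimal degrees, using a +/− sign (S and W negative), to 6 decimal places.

1. -40.683100, -41.178250
2. -41.478800, 178.692533
3. -89.884500, 0.499733

Point 1:
  Lat: 40 + 40.986/60 = 40.6831000
  S → negative
  λ: 41 + 10.695/60 = 41.1782500
  W ⇒ negate
Point 2:
  φ: 28.728′ = 0.478800°; total 41.4788000
  S ⇒ negate
  Longitude: 41.552′ = 0.692533°; total 178.6925333
  E ⇒ keep positive
Point 3:
  φ: 53.07′ = 0.884500°; total 89.8845000
  S → negative
  λ: 0 + 29.984/60 = 0.4997333
  E ⇒ keep positive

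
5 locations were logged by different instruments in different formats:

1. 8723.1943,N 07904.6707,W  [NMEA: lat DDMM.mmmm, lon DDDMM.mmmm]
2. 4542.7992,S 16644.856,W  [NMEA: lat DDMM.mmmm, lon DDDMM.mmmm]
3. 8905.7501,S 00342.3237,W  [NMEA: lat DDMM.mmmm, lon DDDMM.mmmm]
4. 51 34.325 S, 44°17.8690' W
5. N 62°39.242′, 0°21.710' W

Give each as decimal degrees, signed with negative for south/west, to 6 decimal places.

1. 87.386572, -79.077845
2. -45.713320, -166.747600
3. -89.095835, -3.705395
4. -51.572083, -44.297817
5. 62.654033, -0.361833

Point 1:
  Latitude: split at 2 digits → 87° and 23.1943′; 87 + 23.1943/60 = 87.3865717
  N → positive
  Lon: split at 3 digits → 079° and 4.6707′; 79 + 4.6707/60 = 79.0778450
  W → negative
Point 2:
  Lat: degrees = first 2 digits = 45, minutes = 42.7992; 45 + 42.7992/60 = 45.7133200
  S → negative
  Lon: split at 3 digits → 166° and 44.856′; 166 + 44.856/60 = 166.7476000
  W → negative
Point 3:
  Lat: degrees = first 2 digits = 89, minutes = 5.7501; 89 + 5.7501/60 = 89.0958350
  hemisphere S, so the sign is −
  λ: degrees = first 3 digits = 3, minutes = 42.3237; 3 + 42.3237/60 = 3.7053950
  W → negative
Point 4:
  Lat: 34.325′ = 0.572083°; total 51.5720833
  hemisphere S, so the sign is −
  λ: 44 + 17.869/60 = 44.2978167
  hemisphere W, so the sign is −
Point 5:
  Latitude: 39.242′ = 0.654033°; total 62.6540333
  N ⇒ keep positive
  Lon: 21.71′ = 0.361833°; total 0.3618333
  W ⇒ negate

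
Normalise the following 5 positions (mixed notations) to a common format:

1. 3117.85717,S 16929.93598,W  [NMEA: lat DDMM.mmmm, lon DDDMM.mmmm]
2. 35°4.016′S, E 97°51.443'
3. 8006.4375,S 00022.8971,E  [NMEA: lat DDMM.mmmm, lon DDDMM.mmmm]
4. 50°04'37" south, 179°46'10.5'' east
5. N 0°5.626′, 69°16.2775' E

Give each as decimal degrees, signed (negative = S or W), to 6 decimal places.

1. -31.297620, -169.498933
2. -35.066933, 97.857383
3. -80.107292, 0.381618
4. -50.076944, 179.769583
5. 0.093767, 69.271292

Point 1:
  φ: degrees = first 2 digits = 31, minutes = 17.85717; 31 + 17.85717/60 = 31.2976195
  S → negative
  λ: split at 3 digits → 169° and 29.93598′; 169 + 29.93598/60 = 169.4989330
  W → negative
Point 2:
  φ: 35 + 4.016/60 = 35.0669333
  S → negative
  λ: 51.443′ = 0.857383°; total 97.8573833
  E → positive
Point 3:
  Latitude: degrees = first 2 digits = 80, minutes = 6.4375; 80 + 6.4375/60 = 80.1072917
  S → negative
  λ: degrees = first 3 digits = 0, minutes = 22.8971; 0 + 22.8971/60 = 0.3816183
  E ⇒ keep positive
Point 4:
  Latitude: 4′ + 37″ = 4.61667′; 50 + 4.61667/60 = 50.0769444
  S → negative
  λ: 46′ + 10.5″ = 46.17500′; 179 + 46.17500/60 = 179.7695833
  E ⇒ keep positive
Point 5:
  Latitude: 5.626′ = 0.093767°; total 0.0937667
  N → positive
  λ: 16.2775′ = 0.271292°; total 69.2712917
  E ⇒ keep positive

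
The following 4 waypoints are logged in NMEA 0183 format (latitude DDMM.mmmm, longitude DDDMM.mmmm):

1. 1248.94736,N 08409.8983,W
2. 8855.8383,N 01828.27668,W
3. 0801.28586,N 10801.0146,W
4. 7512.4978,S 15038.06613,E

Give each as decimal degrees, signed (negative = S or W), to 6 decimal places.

Point 1:
  Lat: degrees = first 2 digits = 12, minutes = 48.94736; 12 + 48.94736/60 = 12.8157893
  N ⇒ keep positive
  Lon: degrees = first 3 digits = 84, minutes = 9.8983; 84 + 9.8983/60 = 84.1649717
  hemisphere W, so the sign is −
Point 2:
  Lat: degrees = first 2 digits = 88, minutes = 55.8383; 88 + 55.8383/60 = 88.9306383
  N → positive
  Longitude: degrees = first 3 digits = 18, minutes = 28.27668; 18 + 28.27668/60 = 18.4712780
  W ⇒ negate
Point 3:
  Latitude: degrees = first 2 digits = 8, minutes = 1.28586; 8 + 1.28586/60 = 8.0214310
  N ⇒ keep positive
  λ: degrees = first 3 digits = 108, minutes = 1.0146; 108 + 1.0146/60 = 108.0169100
  W → negative
Point 4:
  Lat: degrees = first 2 digits = 75, minutes = 12.4978; 75 + 12.4978/60 = 75.2082967
  S ⇒ negate
  Lon: split at 3 digits → 150° and 38.06613′; 150 + 38.06613/60 = 150.6344355
  E ⇒ keep positive

1. 12.815789, -84.164972
2. 88.930638, -18.471278
3. 8.021431, -108.016910
4. -75.208297, 150.634436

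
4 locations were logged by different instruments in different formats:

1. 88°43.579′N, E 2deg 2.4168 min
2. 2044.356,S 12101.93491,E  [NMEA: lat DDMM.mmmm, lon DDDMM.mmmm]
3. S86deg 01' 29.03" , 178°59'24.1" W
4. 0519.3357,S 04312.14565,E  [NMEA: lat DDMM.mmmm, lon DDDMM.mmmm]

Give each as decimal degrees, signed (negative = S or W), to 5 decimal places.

1. 88.72632, 2.04028
2. -20.73927, 121.03225
3. -86.02473, -178.99003
4. -5.32226, 43.20243

Point 1:
  Lat: 88 + 43.579/60 = 88.726317
  N ⇒ keep positive
  λ: 2.4168′ = 0.040280°; total 2.040280
  E → positive
Point 2:
  Lat: split at 2 digits → 20° and 44.356′; 20 + 44.356/60 = 20.739267
  S ⇒ negate
  Lon: split at 3 digits → 121° and 1.93491′; 121 + 1.93491/60 = 121.032249
  E → positive
Point 3:
  Lat: 1′ + 29.03″ = 1.48383′; 86 + 1.48383/60 = 86.024731
  S ⇒ negate
  Longitude: 178 + 59/60 + 24.1/3600 = 178.990028
  hemisphere W, so the sign is −
Point 4:
  φ: split at 2 digits → 05° and 19.3357′; 5 + 19.3357/60 = 5.322262
  S ⇒ negate
  Lon: split at 3 digits → 043° and 12.14565′; 43 + 12.14565/60 = 43.202428
  E ⇒ keep positive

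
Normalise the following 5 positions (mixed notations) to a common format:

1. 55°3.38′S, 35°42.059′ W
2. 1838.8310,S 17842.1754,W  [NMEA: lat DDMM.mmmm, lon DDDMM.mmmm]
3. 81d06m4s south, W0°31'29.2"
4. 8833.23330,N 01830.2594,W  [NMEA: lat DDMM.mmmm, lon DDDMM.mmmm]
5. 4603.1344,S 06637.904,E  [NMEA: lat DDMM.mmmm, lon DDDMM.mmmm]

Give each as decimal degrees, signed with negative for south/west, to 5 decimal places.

Point 1:
  Latitude: 3.38′ = 0.056333°; total 55.056333
  S → negative
  λ: 35 + 42.059/60 = 35.700983
  hemisphere W, so the sign is −
Point 2:
  Latitude: split at 2 digits → 18° and 38.831′; 18 + 38.831/60 = 18.647183
  hemisphere S, so the sign is −
  λ: degrees = first 3 digits = 178, minutes = 42.1754; 178 + 42.1754/60 = 178.702923
  hemisphere W, so the sign is −
Point 3:
  φ: 81 + 6/60 + 4/3600 = 81.101111
  hemisphere S, so the sign is −
  Lon: 0 + 31/60 + 29.2/3600 = 0.524778
  W ⇒ negate
Point 4:
  φ: degrees = first 2 digits = 88, minutes = 33.2333; 88 + 33.2333/60 = 88.553888
  N ⇒ keep positive
  Lon: split at 3 digits → 018° and 30.2594′; 18 + 30.2594/60 = 18.504323
  W → negative
Point 5:
  Lat: split at 2 digits → 46° and 3.1344′; 46 + 3.1344/60 = 46.052240
  S ⇒ negate
  λ: split at 3 digits → 066° and 37.904′; 66 + 37.904/60 = 66.631733
  E ⇒ keep positive

1. -55.05633, -35.70098
2. -18.64718, -178.70292
3. -81.10111, -0.52478
4. 88.55389, -18.50432
5. -46.05224, 66.63173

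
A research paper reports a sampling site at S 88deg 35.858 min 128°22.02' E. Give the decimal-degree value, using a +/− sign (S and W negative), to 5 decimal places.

-88.59763, 128.36700

Latitude: 35.858′ = 0.597633°; total 88.597633
hemisphere S, so the sign is −
λ: 128 + 22.02/60 = 128.367000
E ⇒ keep positive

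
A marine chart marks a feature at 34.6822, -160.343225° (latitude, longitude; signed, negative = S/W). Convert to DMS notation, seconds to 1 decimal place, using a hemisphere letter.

34°40′55.9″ N, 160°20′35.6″ W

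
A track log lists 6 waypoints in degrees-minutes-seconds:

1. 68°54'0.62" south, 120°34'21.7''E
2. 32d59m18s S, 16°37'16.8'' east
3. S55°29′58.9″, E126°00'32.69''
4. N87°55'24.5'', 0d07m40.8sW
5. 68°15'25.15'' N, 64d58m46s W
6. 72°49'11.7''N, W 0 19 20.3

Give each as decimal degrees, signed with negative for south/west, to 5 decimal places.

1. -68.90017, 120.57269
2. -32.98833, 16.62133
3. -55.49969, 126.00908
4. 87.92347, -0.12800
5. 68.25699, -64.97944
6. 72.81992, -0.32231

Point 1:
  φ: 68° + 54/60 + 0.62/3600 = 68 + 0.900000 + 0.000172 = 68.900172
  S ⇒ negate
  λ: 120° + 34/60 + 21.7/3600 = 120 + 0.566667 + 0.006028 = 120.572694
  E ⇒ keep positive
Point 2:
  φ: 32 + 59/60 + 18/3600 = 32.988333
  hemisphere S, so the sign is −
  λ: 16° + 37/60 + 16.8/3600 = 16 + 0.616667 + 0.004667 = 16.621333
  E → positive
Point 3:
  Latitude: 55 + 29/60 + 58.9/3600 = 55.499694
  S → negative
  λ: 0′ + 32.69″ = 0.54483′; 126 + 0.54483/60 = 126.009081
  E → positive
Point 4:
  Latitude: 55′ + 24.5″ = 55.40833′; 87 + 55.40833/60 = 87.923472
  N ⇒ keep positive
  Longitude: 7′ + 40.8″ = 7.68000′; 0 + 7.68000/60 = 0.128000
  W ⇒ negate
Point 5:
  φ: 68 + 15/60 + 25.15/3600 = 68.256986
  N ⇒ keep positive
  Longitude: 64 + 58/60 + 46/3600 = 64.979444
  hemisphere W, so the sign is −
Point 6:
  Lat: 72° + 49/60 + 11.7/3600 = 72 + 0.816667 + 0.003250 = 72.819917
  N ⇒ keep positive
  Lon: 0° + 19/60 + 20.3/3600 = 0 + 0.316667 + 0.005639 = 0.322306
  W ⇒ negate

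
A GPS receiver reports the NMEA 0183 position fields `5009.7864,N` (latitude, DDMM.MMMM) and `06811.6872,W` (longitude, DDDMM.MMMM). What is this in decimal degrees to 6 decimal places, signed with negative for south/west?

50.163107, -68.194787

Lat: degrees = first 2 digits = 50, minutes = 9.7864; 50 + 9.7864/60 = 50.1631067
N → positive
λ: degrees = first 3 digits = 68, minutes = 11.6872; 68 + 11.6872/60 = 68.1947867
W ⇒ negate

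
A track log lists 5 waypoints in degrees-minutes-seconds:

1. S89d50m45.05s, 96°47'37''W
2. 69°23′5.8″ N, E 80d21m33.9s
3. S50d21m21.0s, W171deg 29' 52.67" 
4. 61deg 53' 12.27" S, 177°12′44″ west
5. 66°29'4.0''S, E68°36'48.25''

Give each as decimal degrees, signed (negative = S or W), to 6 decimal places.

1. -89.845847, -96.793611
2. 69.384944, 80.359417
3. -50.355833, -171.497964
4. -61.886742, -177.212222
5. -66.484444, 68.613403

Point 1:
  φ: 50′ + 45.05″ = 50.75083′; 89 + 50.75083/60 = 89.8458472
  S → negative
  λ: 96° + 47/60 + 37/3600 = 96 + 0.783333 + 0.010278 = 96.7936111
  hemisphere W, so the sign is −
Point 2:
  Latitude: 69° + 23/60 + 5.8/3600 = 69 + 0.383333 + 0.001611 = 69.3849444
  N → positive
  λ: 80 + 21/60 + 33.9/3600 = 80.3594167
  E → positive
Point 3:
  φ: 50 + 21/60 + 21/3600 = 50.3558333
  S → negative
  λ: 171° + 29/60 + 52.67/3600 = 171 + 0.483333 + 0.014631 = 171.4979639
  W ⇒ negate
Point 4:
  Latitude: 53′ + 12.27″ = 53.20450′; 61 + 53.20450/60 = 61.8867417
  hemisphere S, so the sign is −
  Lon: 12′ + 44″ = 12.73333′; 177 + 12.73333/60 = 177.2122222
  W ⇒ negate
Point 5:
  φ: 29′ + 4″ = 29.06667′; 66 + 29.06667/60 = 66.4844444
  S → negative
  Longitude: 36′ + 48.25″ = 36.80417′; 68 + 36.80417/60 = 68.6134028
  E ⇒ keep positive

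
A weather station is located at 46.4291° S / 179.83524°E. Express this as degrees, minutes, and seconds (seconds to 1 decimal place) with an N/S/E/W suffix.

Latitude: 0.429100 × 60 = 25.74600′ → 25′, remainder × 60 = 44.760″
λ: whole degrees 179; 50.11440′ → 50′ and 6.864″

46°25′44.8″ S, 179°50′6.9″ E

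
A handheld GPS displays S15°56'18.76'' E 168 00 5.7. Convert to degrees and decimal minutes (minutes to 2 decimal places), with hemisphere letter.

15° 56.31′ S, 168° 0.10′ E

φ: 56 + 18.76/60 = 56.3127′
Lon: seconds/60 = 0.09500; minutes = 0 + 0.09500 = 0.0950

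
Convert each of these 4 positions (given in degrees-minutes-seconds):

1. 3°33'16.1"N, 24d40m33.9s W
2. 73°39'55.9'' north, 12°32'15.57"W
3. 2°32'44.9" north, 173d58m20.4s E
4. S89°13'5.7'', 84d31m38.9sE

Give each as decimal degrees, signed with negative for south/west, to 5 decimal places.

Point 1:
  φ: 3° + 33/60 + 16.1/3600 = 3 + 0.550000 + 0.004472 = 3.554472
  N → positive
  Lon: 24 + 40/60 + 33.9/3600 = 24.676083
  W → negative
Point 2:
  φ: 73° + 39/60 + 55.9/3600 = 73 + 0.650000 + 0.015528 = 73.665528
  N → positive
  Lon: 32′ + 15.57″ = 32.25950′; 12 + 32.25950/60 = 12.537658
  hemisphere W, so the sign is −
Point 3:
  Latitude: 2 + 32/60 + 44.9/3600 = 2.545806
  N ⇒ keep positive
  λ: 173 + 58/60 + 20.4/3600 = 173.972333
  E ⇒ keep positive
Point 4:
  φ: 13′ + 5.7″ = 13.09500′; 89 + 13.09500/60 = 89.218250
  S → negative
  Lon: 84° + 31/60 + 38.9/3600 = 84 + 0.516667 + 0.010806 = 84.527472
  E ⇒ keep positive

1. 3.55447, -24.67608
2. 73.66553, -12.53766
3. 2.54581, 173.97233
4. -89.21825, 84.52747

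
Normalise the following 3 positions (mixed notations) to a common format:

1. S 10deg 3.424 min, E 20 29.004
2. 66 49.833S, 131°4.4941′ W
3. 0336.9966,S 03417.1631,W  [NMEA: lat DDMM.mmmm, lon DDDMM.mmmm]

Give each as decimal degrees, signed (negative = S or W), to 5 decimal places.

1. -10.05707, 20.48340
2. -66.83055, -131.07490
3. -3.61661, -34.28605

Point 1:
  Latitude: 3.424′ = 0.057067°; total 10.057067
  S ⇒ negate
  λ: 29.004′ = 0.483400°; total 20.483400
  E → positive
Point 2:
  Latitude: 66 + 49.833/60 = 66.830550
  S ⇒ negate
  Lon: 4.4941′ = 0.074902°; total 131.074902
  W → negative
Point 3:
  φ: degrees = first 2 digits = 3, minutes = 36.9966; 3 + 36.9966/60 = 3.616610
  hemisphere S, so the sign is −
  Longitude: split at 3 digits → 034° and 17.1631′; 34 + 17.1631/60 = 34.286052
  W ⇒ negate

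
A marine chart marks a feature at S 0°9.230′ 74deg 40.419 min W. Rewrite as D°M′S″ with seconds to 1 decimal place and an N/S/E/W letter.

0°09′13.8″ S, 74°40′25.1″ W

φ: 9.23000′ → 9′ and 0.23000 × 60 = 13.800″
Longitude: fractional minutes 0.41900 × 60 = 25.140″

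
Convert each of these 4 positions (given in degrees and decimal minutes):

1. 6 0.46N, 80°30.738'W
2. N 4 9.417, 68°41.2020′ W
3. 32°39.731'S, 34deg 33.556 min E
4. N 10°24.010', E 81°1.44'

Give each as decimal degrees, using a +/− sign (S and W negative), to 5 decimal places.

Point 1:
  φ: 0.46′ = 0.007667°; total 6.007667
  N → positive
  Longitude: 30.738′ = 0.512300°; total 80.512300
  hemisphere W, so the sign is −
Point 2:
  Lat: 9.417′ = 0.156950°; total 4.156950
  N → positive
  Longitude: 68 + 41.202/60 = 68.686700
  W ⇒ negate
Point 3:
  φ: 39.731′ = 0.662183°; total 32.662183
  hemisphere S, so the sign is −
  λ: 34 + 33.556/60 = 34.559267
  E → positive
Point 4:
  Latitude: 24.01′ = 0.400167°; total 10.400167
  N ⇒ keep positive
  λ: 81 + 1.44/60 = 81.024000
  E → positive

1. 6.00767, -80.51230
2. 4.15695, -68.68670
3. -32.66218, 34.55927
4. 10.40017, 81.02400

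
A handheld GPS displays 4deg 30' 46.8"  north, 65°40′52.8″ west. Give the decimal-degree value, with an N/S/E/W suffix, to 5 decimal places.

4.51300° N, 65.68133° W

Lat: 4 + 30/60 + 46.8/3600 = 4.513000
Lon: 40′ + 52.8″ = 40.88000′; 65 + 40.88000/60 = 65.681333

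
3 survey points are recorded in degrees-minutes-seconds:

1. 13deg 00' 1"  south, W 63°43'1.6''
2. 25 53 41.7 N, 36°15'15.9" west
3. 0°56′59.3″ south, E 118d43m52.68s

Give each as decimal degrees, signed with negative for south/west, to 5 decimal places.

Point 1:
  Lat: 13 + 0/60 + 1/3600 = 13.000278
  S ⇒ negate
  λ: 63° + 43/60 + 1.6/3600 = 63 + 0.716667 + 0.000444 = 63.717111
  hemisphere W, so the sign is −
Point 2:
  φ: 53′ + 41.7″ = 53.69500′; 25 + 53.69500/60 = 25.894917
  N ⇒ keep positive
  Lon: 15′ + 15.9″ = 15.26500′; 36 + 15.26500/60 = 36.254417
  hemisphere W, so the sign is −
Point 3:
  φ: 56′ + 59.3″ = 56.98833′; 0 + 56.98833/60 = 0.949806
  S ⇒ negate
  Lon: 43′ + 52.68″ = 43.87800′; 118 + 43.87800/60 = 118.731300
  E → positive

1. -13.00028, -63.71711
2. 25.89492, -36.25442
3. -0.94981, 118.73130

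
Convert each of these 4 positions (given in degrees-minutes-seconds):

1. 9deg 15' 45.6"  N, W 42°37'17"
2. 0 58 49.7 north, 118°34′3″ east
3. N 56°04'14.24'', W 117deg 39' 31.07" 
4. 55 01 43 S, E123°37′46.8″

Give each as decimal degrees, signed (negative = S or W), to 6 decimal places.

Point 1:
  Lat: 9° + 15/60 + 45.6/3600 = 9 + 0.250000 + 0.012667 = 9.2626667
  N ⇒ keep positive
  Lon: 42 + 37/60 + 17/3600 = 42.6213889
  W → negative
Point 2:
  Latitude: 0 + 58/60 + 49.7/3600 = 0.9804722
  N → positive
  Longitude: 34′ + 3″ = 34.05000′; 118 + 34.05000/60 = 118.5675000
  E ⇒ keep positive
Point 3:
  Latitude: 56 + 4/60 + 14.24/3600 = 56.0706222
  N → positive
  Longitude: 117° + 39/60 + 31.07/3600 = 117 + 0.650000 + 0.008631 = 117.6586306
  W ⇒ negate
Point 4:
  φ: 55 + 1/60 + 43/3600 = 55.0286111
  S → negative
  Lon: 123 + 37/60 + 46.8/3600 = 123.6296667
  E ⇒ keep positive

1. 9.262667, -42.621389
2. 0.980472, 118.567500
3. 56.070622, -117.658631
4. -55.028611, 123.629667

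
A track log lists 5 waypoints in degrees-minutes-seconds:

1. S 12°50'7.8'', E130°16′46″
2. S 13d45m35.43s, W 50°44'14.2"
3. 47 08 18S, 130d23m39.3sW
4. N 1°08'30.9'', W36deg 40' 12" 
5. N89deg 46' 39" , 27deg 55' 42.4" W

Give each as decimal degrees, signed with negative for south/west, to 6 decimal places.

1. -12.835500, 130.279444
2. -13.759842, -50.737278
3. -47.138333, -130.394250
4. 1.141917, -36.670000
5. 89.777500, -27.928444

Point 1:
  Latitude: 50′ + 7.8″ = 50.13000′; 12 + 50.13000/60 = 12.8355000
  S → negative
  Longitude: 130 + 16/60 + 46/3600 = 130.2794444
  E ⇒ keep positive
Point 2:
  Lat: 13 + 45/60 + 35.43/3600 = 13.7598417
  S ⇒ negate
  Lon: 44′ + 14.2″ = 44.23667′; 50 + 44.23667/60 = 50.7372778
  W → negative
Point 3:
  Lat: 47 + 8/60 + 18/3600 = 47.1383333
  S → negative
  Longitude: 130 + 23/60 + 39.3/3600 = 130.3942500
  W → negative
Point 4:
  Latitude: 8′ + 30.9″ = 8.51500′; 1 + 8.51500/60 = 1.1419167
  N ⇒ keep positive
  Lon: 36° + 40/60 + 12/3600 = 36 + 0.666667 + 0.003333 = 36.6700000
  W ⇒ negate
Point 5:
  Lat: 89 + 46/60 + 39/3600 = 89.7775000
  N → positive
  Lon: 27° + 55/60 + 42.4/3600 = 27 + 0.916667 + 0.011778 = 27.9284444
  W ⇒ negate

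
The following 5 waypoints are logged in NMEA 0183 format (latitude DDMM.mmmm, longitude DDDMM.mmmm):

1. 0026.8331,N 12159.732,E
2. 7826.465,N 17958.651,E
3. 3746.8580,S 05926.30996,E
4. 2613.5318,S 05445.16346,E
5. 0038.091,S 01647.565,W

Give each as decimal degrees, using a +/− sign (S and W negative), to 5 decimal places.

Point 1:
  φ: degrees = first 2 digits = 0, minutes = 26.8331; 0 + 26.8331/60 = 0.447218
  N → positive
  Longitude: degrees = first 3 digits = 121, minutes = 59.732; 121 + 59.732/60 = 121.995533
  E → positive
Point 2:
  Latitude: split at 2 digits → 78° and 26.465′; 78 + 26.465/60 = 78.441083
  N ⇒ keep positive
  Lon: degrees = first 3 digits = 179, minutes = 58.651; 179 + 58.651/60 = 179.977517
  E ⇒ keep positive
Point 3:
  φ: degrees = first 2 digits = 37, minutes = 46.858; 37 + 46.858/60 = 37.780967
  S → negative
  Lon: split at 3 digits → 059° and 26.30996′; 59 + 26.30996/60 = 59.438499
  E → positive
Point 4:
  φ: split at 2 digits → 26° and 13.5318′; 26 + 13.5318/60 = 26.225530
  S → negative
  Lon: split at 3 digits → 054° and 45.16346′; 54 + 45.16346/60 = 54.752724
  E → positive
Point 5:
  Latitude: degrees = first 2 digits = 0, minutes = 38.091; 0 + 38.091/60 = 0.634850
  S ⇒ negate
  Longitude: degrees = first 3 digits = 16, minutes = 47.565; 16 + 47.565/60 = 16.792750
  W → negative

1. 0.44722, 121.99553
2. 78.44108, 179.97752
3. -37.78097, 59.43850
4. -26.22553, 54.75272
5. -0.63485, -16.79275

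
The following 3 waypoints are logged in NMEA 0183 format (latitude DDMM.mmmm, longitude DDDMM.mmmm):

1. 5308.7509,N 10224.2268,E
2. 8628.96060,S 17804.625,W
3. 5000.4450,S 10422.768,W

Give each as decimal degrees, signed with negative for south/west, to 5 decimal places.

Point 1:
  Lat: split at 2 digits → 53° and 8.7509′; 53 + 8.7509/60 = 53.145848
  N → positive
  λ: split at 3 digits → 102° and 24.2268′; 102 + 24.2268/60 = 102.403780
  E ⇒ keep positive
Point 2:
  φ: degrees = first 2 digits = 86, minutes = 28.9606; 86 + 28.9606/60 = 86.482677
  S → negative
  λ: split at 3 digits → 178° and 4.625′; 178 + 4.625/60 = 178.077083
  hemisphere W, so the sign is −
Point 3:
  φ: split at 2 digits → 50° and 0.445′; 50 + 0.445/60 = 50.007417
  S → negative
  Lon: split at 3 digits → 104° and 22.768′; 104 + 22.768/60 = 104.379467
  W → negative

1. 53.14585, 102.40378
2. -86.48268, -178.07708
3. -50.00742, -104.37947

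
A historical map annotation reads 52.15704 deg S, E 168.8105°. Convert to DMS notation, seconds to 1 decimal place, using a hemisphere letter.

Lat: 0.157040 × 60 = 9.42240′ → 9′, remainder × 60 = 25.344″
Lon: whole degrees 168; 48.63000′ → 48′ and 37.800″

52°09′25.3″ S, 168°48′37.8″ E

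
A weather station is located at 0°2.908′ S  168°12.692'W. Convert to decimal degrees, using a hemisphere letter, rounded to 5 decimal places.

0.04847° S, 168.21153° W

φ: 0 + 2.908/60 = 0.048467
Longitude: 168 + 12.692/60 = 168.211533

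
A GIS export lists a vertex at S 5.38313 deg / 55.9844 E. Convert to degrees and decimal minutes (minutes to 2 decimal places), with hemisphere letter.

5° 22.99′ S, 55° 59.06′ E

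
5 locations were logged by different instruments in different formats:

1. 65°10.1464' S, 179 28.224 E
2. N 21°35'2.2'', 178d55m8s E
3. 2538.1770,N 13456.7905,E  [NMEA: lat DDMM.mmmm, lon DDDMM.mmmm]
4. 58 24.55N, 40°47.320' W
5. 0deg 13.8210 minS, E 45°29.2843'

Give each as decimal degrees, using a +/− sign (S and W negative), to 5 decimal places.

1. -65.16911, 179.47040
2. 21.58394, 178.91889
3. 25.63628, 134.94651
4. 58.40917, -40.78867
5. -0.23035, 45.48807

Point 1:
  φ: 65 + 10.1464/60 = 65.169107
  hemisphere S, so the sign is −
  λ: 28.224′ = 0.470400°; total 179.470400
  E ⇒ keep positive
Point 2:
  φ: 21 + 35/60 + 2.2/3600 = 21.583944
  N → positive
  Lon: 178 + 55/60 + 8/3600 = 178.918889
  E ⇒ keep positive
Point 3:
  φ: degrees = first 2 digits = 25, minutes = 38.177; 25 + 38.177/60 = 25.636283
  N ⇒ keep positive
  Longitude: split at 3 digits → 134° and 56.7905′; 134 + 56.7905/60 = 134.946508
  E ⇒ keep positive
Point 4:
  Latitude: 58 + 24.55/60 = 58.409167
  N → positive
  Lon: 47.32′ = 0.788667°; total 40.788667
  W ⇒ negate
Point 5:
  Latitude: 0 + 13.821/60 = 0.230350
  hemisphere S, so the sign is −
  Lon: 29.2843′ = 0.488072°; total 45.488072
  E ⇒ keep positive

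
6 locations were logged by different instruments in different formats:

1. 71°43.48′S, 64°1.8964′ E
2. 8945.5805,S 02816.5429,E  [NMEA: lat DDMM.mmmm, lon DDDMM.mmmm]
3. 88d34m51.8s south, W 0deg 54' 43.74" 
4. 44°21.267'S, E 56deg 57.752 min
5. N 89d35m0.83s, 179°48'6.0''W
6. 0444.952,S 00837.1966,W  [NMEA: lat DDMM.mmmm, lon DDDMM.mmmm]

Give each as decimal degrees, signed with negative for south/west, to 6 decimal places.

Point 1:
  φ: 43.48′ = 0.724667°; total 71.7246667
  S → negative
  Lon: 64 + 1.8964/60 = 64.0316067
  E ⇒ keep positive
Point 2:
  Latitude: degrees = first 2 digits = 89, minutes = 45.5805; 89 + 45.5805/60 = 89.7596750
  S → negative
  Lon: split at 3 digits → 028° and 16.5429′; 28 + 16.5429/60 = 28.2757150
  E → positive
Point 3:
  φ: 88 + 34/60 + 51.8/3600 = 88.5810556
  S ⇒ negate
  Lon: 54′ + 43.74″ = 54.72900′; 0 + 54.72900/60 = 0.9121500
  W ⇒ negate
Point 4:
  Lat: 21.267′ = 0.354450°; total 44.3544500
  hemisphere S, so the sign is −
  Longitude: 56 + 57.752/60 = 56.9625333
  E → positive
Point 5:
  Lat: 35′ + 0.83″ = 35.01383′; 89 + 35.01383/60 = 89.5835639
  N ⇒ keep positive
  Longitude: 48′ + 6″ = 48.10000′; 179 + 48.10000/60 = 179.8016667
  W → negative
Point 6:
  φ: degrees = first 2 digits = 4, minutes = 44.952; 4 + 44.952/60 = 4.7492000
  hemisphere S, so the sign is −
  Longitude: split at 3 digits → 008° and 37.1966′; 8 + 37.1966/60 = 8.6199433
  W → negative

1. -71.724667, 64.031607
2. -89.759675, 28.275715
3. -88.581056, -0.912150
4. -44.354450, 56.962533
5. 89.583564, -179.801667
6. -4.749200, -8.619943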